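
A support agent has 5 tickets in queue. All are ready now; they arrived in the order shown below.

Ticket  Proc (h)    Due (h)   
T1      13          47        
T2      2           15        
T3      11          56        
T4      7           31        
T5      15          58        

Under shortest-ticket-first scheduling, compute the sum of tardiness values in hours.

0

SPT (increasing processing time): T2 T4 T3 T1 T5.
T2: 0→2, due 15, tardiness 0
T4: 2→9, due 31, tardiness 0
T3: 9→20, due 56, tardiness 0
T1: 20→33, due 47, tardiness 0
T5: 33→48, due 58, tardiness 0
Sum = 0+0+0+0+0 = 0.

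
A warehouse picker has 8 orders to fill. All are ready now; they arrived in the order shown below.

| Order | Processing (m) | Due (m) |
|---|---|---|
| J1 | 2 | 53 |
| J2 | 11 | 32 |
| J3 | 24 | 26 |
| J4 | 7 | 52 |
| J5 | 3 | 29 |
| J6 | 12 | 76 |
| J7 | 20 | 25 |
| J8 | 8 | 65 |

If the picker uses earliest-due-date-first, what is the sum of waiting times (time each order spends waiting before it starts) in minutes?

376

EDD (increasing due date): J7 J3 J5 J2 J4 J1 J8 J6.
J7: waits 0, runs 0→20
J3: waits 20, runs 20→44
J5: waits 44, runs 44→47
J2: waits 47, runs 47→58
J4: waits 58, runs 58→65
J1: waits 65, runs 65→67
J8: waits 67, runs 67→75
J6: waits 75, runs 75→87
Sum = 0+20+44+47+58+65+67+75 = 376.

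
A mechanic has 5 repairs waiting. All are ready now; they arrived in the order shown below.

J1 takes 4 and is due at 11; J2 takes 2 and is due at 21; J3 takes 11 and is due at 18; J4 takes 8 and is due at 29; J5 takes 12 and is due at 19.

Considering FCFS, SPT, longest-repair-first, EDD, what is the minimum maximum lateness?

8

FIFO (arrival order): J1 J2 J3 J4 J5.
J1: 0→4, due 11, lateness -7
J2: 4→6, due 21, lateness -15
J3: 6→17, due 18, lateness -1
J4: 17→25, due 29, lateness -4
J5: 25→37, due 19, lateness 18
Maximum = 18.
SPT (increasing processing time): J2 J1 J4 J3 J5.
J2: 0→2, due 21, lateness -19
J1: 2→6, due 11, lateness -5
J4: 6→14, due 29, lateness -15
J3: 14→25, due 18, lateness 7
J5: 25→37, due 19, lateness 18
Maximum = 18.
LPT (decreasing processing time): J5 J3 J4 J1 J2.
J5: 0→12, due 19, lateness -7
J3: 12→23, due 18, lateness 5
J4: 23→31, due 29, lateness 2
J1: 31→35, due 11, lateness 24
J2: 35→37, due 21, lateness 16
Maximum = 24.
EDD (increasing due date): J1 J3 J5 J2 J4.
J1: 0→4, due 11, lateness -7
J3: 4→15, due 18, lateness -3
J5: 15→27, due 19, lateness 8
J2: 27→29, due 21, lateness 8
J4: 29→37, due 29, lateness 8
Maximum = 8.
FIFO 18, SPT 18, LPT 24, EDD 8 → minimum 8.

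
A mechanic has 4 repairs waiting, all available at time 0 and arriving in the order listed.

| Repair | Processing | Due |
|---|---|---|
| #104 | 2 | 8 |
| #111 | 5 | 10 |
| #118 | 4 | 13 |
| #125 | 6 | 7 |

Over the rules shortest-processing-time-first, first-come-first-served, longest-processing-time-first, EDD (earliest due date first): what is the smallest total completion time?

SPT (increasing processing time): #104 #118 #111 #125.
#104: 0→2
#118: 2→6
#111: 6→11
#125: 11→17
Sum = 2+6+11+17 = 36.
FIFO (arrival order): #104 #111 #118 #125.
#104: 0→2
#111: 2→7
#118: 7→11
#125: 11→17
Sum = 2+7+11+17 = 37.
LPT (decreasing processing time): #125 #111 #118 #104.
#125: 0→6
#111: 6→11
#118: 11→15
#104: 15→17
Sum = 6+11+15+17 = 49.
EDD (increasing due date): #125 #104 #111 #118.
#125: 0→6
#104: 6→8
#111: 8→13
#118: 13→17
Sum = 6+8+13+17 = 44.
SPT 36, FIFO 37, LPT 49, EDD 44 → minimum 36.

36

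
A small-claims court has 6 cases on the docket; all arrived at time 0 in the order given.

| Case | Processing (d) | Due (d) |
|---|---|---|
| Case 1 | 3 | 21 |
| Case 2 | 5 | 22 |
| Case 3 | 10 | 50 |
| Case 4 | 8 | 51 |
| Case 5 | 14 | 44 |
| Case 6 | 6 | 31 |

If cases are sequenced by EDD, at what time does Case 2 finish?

8

EDD (increasing due date): Case 1 Case 2 Case 6 Case 5 Case 3 Case 4.
Case 1: 0→3
Case 2: 3→8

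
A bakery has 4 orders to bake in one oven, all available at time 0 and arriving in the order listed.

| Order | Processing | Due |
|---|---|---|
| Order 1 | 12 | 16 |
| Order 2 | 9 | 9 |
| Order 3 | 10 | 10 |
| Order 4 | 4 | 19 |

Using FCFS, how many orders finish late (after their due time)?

FIFO (arrival order): Order 1 Order 2 Order 3 Order 4.
Order 1: 0→12, due 16, tardiness 0
Order 2: 12→21, due 9, tardiness 12
Order 3: 21→31, due 10, tardiness 21
Order 4: 31→35, due 19, tardiness 16
Late orders: 3.

3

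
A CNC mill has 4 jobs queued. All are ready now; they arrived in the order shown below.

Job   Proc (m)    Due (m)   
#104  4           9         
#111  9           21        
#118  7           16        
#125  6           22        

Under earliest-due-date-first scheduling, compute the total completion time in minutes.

EDD (increasing due date): #104 #118 #111 #125.
#104: 0→4
#118: 4→11
#111: 11→20
#125: 20→26
Sum = 4+11+20+26 = 61.

61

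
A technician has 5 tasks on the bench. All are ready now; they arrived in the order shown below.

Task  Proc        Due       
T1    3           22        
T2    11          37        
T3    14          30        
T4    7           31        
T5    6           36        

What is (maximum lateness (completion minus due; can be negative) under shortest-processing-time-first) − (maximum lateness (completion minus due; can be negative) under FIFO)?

6

SPT (increasing processing time): T1 T5 T4 T2 T3.
T1: 0→3, due 22, lateness -19
T5: 3→9, due 36, lateness -27
T4: 9→16, due 31, lateness -15
T2: 16→27, due 37, lateness -10
T3: 27→41, due 30, lateness 11
Maximum = 11.
FIFO (arrival order): T1 T2 T3 T4 T5.
T1: 0→3, due 22, lateness -19
T2: 3→14, due 37, lateness -23
T3: 14→28, due 30, lateness -2
T4: 28→35, due 31, lateness 4
T5: 35→41, due 36, lateness 5
Maximum = 5.
Difference = 11 − 5 = 6.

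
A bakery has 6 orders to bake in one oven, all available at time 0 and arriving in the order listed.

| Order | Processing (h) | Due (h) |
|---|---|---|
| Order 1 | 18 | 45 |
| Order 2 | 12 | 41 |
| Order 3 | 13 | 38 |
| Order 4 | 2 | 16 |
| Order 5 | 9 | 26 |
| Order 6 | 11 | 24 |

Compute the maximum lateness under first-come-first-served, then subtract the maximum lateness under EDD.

21

FIFO (arrival order): Order 1 Order 2 Order 3 Order 4 Order 5 Order 6.
Order 1: 0→18, due 45, lateness -27
Order 2: 18→30, due 41, lateness -11
Order 3: 30→43, due 38, lateness 5
Order 4: 43→45, due 16, lateness 29
Order 5: 45→54, due 26, lateness 28
Order 6: 54→65, due 24, lateness 41
Maximum = 41.
EDD (increasing due date): Order 4 Order 6 Order 5 Order 3 Order 2 Order 1.
Order 4: 0→2, due 16, lateness -14
Order 6: 2→13, due 24, lateness -11
Order 5: 13→22, due 26, lateness -4
Order 3: 22→35, due 38, lateness -3
Order 2: 35→47, due 41, lateness 6
Order 1: 47→65, due 45, lateness 20
Maximum = 20.
Difference = 41 − 20 = 21.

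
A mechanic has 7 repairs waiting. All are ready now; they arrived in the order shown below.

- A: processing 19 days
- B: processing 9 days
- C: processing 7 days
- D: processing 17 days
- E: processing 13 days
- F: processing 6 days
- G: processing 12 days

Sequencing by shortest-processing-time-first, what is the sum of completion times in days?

SPT (increasing processing time): F C B G E D A.
F: 0→6
C: 6→13
B: 13→22
G: 22→34
E: 34→47
D: 47→64
A: 64→83
Sum = 6+13+22+34+47+64+83 = 269.

269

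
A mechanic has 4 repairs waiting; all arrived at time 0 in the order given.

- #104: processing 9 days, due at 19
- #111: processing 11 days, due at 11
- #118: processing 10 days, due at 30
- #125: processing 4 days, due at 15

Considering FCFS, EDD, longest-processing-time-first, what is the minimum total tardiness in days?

9

FIFO (arrival order): #104 #111 #118 #125.
#104: 0→9, due 19, tardiness 0
#111: 9→20, due 11, tardiness 9
#118: 20→30, due 30, tardiness 0
#125: 30→34, due 15, tardiness 19
Sum = 0+9+0+19 = 28.
EDD (increasing due date): #111 #125 #104 #118.
#111: 0→11, due 11, tardiness 0
#125: 11→15, due 15, tardiness 0
#104: 15→24, due 19, tardiness 5
#118: 24→34, due 30, tardiness 4
Sum = 0+0+5+4 = 9.
LPT (decreasing processing time): #111 #118 #104 #125.
#111: 0→11, due 11, tardiness 0
#118: 11→21, due 30, tardiness 0
#104: 21→30, due 19, tardiness 11
#125: 30→34, due 15, tardiness 19
Sum = 0+0+11+19 = 30.
FIFO 28, EDD 9, LPT 30 → minimum 9.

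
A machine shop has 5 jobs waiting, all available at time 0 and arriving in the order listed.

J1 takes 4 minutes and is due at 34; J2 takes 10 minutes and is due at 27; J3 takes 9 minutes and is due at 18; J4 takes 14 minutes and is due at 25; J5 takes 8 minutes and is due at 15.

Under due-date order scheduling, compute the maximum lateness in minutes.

EDD (increasing due date): J5 J3 J4 J2 J1.
J5: 0→8, due 15, lateness -7
J3: 8→17, due 18, lateness -1
J4: 17→31, due 25, lateness 6
J2: 31→41, due 27, lateness 14
J1: 41→45, due 34, lateness 11
Maximum = 14.

14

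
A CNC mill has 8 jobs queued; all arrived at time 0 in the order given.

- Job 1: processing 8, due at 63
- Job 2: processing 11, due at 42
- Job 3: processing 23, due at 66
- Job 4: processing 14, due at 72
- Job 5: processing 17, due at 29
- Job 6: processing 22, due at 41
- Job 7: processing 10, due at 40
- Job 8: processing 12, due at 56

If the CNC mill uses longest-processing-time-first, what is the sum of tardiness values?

LPT (decreasing processing time): Job 3 Job 6 Job 5 Job 4 Job 8 Job 2 Job 7 Job 1.
Job 3: 0→23, due 66, tardiness 0
Job 6: 23→45, due 41, tardiness 4
Job 5: 45→62, due 29, tardiness 33
Job 4: 62→76, due 72, tardiness 4
Job 8: 76→88, due 56, tardiness 32
Job 2: 88→99, due 42, tardiness 57
Job 7: 99→109, due 40, tardiness 69
Job 1: 109→117, due 63, tardiness 54
Sum = 0+4+33+4+32+57+69+54 = 253.

253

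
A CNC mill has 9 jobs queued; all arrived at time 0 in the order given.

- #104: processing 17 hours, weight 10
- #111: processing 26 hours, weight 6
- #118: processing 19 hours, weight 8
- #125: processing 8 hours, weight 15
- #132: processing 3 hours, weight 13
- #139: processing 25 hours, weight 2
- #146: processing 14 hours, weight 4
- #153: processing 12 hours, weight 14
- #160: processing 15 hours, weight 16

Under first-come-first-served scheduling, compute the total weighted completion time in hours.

7527

FIFO (arrival order): #104 #111 #118 #125 #132 #139 #146 #153 #160.
#104: finishes 17, weight 10, w·C = 170
#111: finishes 43, weight 6, w·C = 258
#118: finishes 62, weight 8, w·C = 496
#125: finishes 70, weight 15, w·C = 1050
#132: finishes 73, weight 13, w·C = 949
#139: finishes 98, weight 2, w·C = 196
#146: finishes 112, weight 4, w·C = 448
#153: finishes 124, weight 14, w·C = 1736
#160: finishes 139, weight 16, w·C = 2224
Sum = 170+258+496+1050+949+196+448+1736+2224 = 7527.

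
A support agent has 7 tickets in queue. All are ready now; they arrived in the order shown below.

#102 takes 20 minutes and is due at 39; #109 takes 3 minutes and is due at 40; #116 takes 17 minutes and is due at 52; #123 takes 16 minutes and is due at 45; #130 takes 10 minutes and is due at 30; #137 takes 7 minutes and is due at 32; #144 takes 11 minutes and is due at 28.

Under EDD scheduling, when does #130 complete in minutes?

21

EDD (increasing due date): #144 #130 #137 #102 #109 #123 #116.
#144: 0→11
#130: 11→21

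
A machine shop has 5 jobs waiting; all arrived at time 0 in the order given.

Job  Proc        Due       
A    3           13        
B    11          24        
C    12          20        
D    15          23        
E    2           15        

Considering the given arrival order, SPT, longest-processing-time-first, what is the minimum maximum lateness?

FIFO (arrival order): A B C D E.
A: 0→3, due 13, lateness -10
B: 3→14, due 24, lateness -10
C: 14→26, due 20, lateness 6
D: 26→41, due 23, lateness 18
E: 41→43, due 15, lateness 28
Maximum = 28.
SPT (increasing processing time): E A B C D.
E: 0→2, due 15, lateness -13
A: 2→5, due 13, lateness -8
B: 5→16, due 24, lateness -8
C: 16→28, due 20, lateness 8
D: 28→43, due 23, lateness 20
Maximum = 20.
LPT (decreasing processing time): D C B A E.
D: 0→15, due 23, lateness -8
C: 15→27, due 20, lateness 7
B: 27→38, due 24, lateness 14
A: 38→41, due 13, lateness 28
E: 41→43, due 15, lateness 28
Maximum = 28.
FIFO 28, SPT 20, LPT 28 → minimum 20.

20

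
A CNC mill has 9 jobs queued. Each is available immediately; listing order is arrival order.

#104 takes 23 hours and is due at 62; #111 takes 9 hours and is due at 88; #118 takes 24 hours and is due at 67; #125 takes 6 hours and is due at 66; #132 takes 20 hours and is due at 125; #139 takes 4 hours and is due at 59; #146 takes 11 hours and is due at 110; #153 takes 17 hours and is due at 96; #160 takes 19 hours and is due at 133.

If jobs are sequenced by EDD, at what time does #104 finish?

EDD (increasing due date): #139 #104 #125 #118 #111 #153 #146 #132 #160.
#139: 0→4
#104: 4→27

27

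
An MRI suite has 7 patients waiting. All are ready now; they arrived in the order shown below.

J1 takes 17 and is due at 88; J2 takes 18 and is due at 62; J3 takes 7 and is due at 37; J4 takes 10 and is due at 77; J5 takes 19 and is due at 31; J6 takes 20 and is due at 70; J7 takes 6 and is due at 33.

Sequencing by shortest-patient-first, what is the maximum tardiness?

SPT (increasing processing time): J7 J3 J4 J1 J2 J5 J6.
J7: 0→6, due 33, tardiness 0
J3: 6→13, due 37, tardiness 0
J4: 13→23, due 77, tardiness 0
J1: 23→40, due 88, tardiness 0
J2: 40→58, due 62, tardiness 0
J5: 58→77, due 31, tardiness 46
J6: 77→97, due 70, tardiness 27
Maximum = 46.

46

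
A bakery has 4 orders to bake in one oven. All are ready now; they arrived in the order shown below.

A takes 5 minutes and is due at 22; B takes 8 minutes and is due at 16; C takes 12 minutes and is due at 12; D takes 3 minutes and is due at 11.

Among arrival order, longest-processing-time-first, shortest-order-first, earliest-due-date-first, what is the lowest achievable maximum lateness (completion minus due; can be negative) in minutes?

7

FIFO (arrival order): A B C D.
A: 0→5, due 22, lateness -17
B: 5→13, due 16, lateness -3
C: 13→25, due 12, lateness 13
D: 25→28, due 11, lateness 17
Maximum = 17.
LPT (decreasing processing time): C B A D.
C: 0→12, due 12, lateness 0
B: 12→20, due 16, lateness 4
A: 20→25, due 22, lateness 3
D: 25→28, due 11, lateness 17
Maximum = 17.
SPT (increasing processing time): D A B C.
D: 0→3, due 11, lateness -8
A: 3→8, due 22, lateness -14
B: 8→16, due 16, lateness 0
C: 16→28, due 12, lateness 16
Maximum = 16.
EDD (increasing due date): D C B A.
D: 0→3, due 11, lateness -8
C: 3→15, due 12, lateness 3
B: 15→23, due 16, lateness 7
A: 23→28, due 22, lateness 6
Maximum = 7.
FIFO 17, LPT 17, SPT 16, EDD 7 → minimum 7.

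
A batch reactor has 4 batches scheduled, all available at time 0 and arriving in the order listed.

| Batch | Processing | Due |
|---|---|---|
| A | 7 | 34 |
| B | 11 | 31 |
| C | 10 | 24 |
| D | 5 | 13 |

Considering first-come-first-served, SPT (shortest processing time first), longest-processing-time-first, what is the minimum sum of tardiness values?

FIFO (arrival order): A B C D.
A: 0→7, due 34, tardiness 0
B: 7→18, due 31, tardiness 0
C: 18→28, due 24, tardiness 4
D: 28→33, due 13, tardiness 20
Sum = 0+0+4+20 = 24.
SPT (increasing processing time): D A C B.
D: 0→5, due 13, tardiness 0
A: 5→12, due 34, tardiness 0
C: 12→22, due 24, tardiness 0
B: 22→33, due 31, tardiness 2
Sum = 0+0+0+2 = 2.
LPT (decreasing processing time): B C A D.
B: 0→11, due 31, tardiness 0
C: 11→21, due 24, tardiness 0
A: 21→28, due 34, tardiness 0
D: 28→33, due 13, tardiness 20
Sum = 0+0+0+20 = 20.
FIFO 24, SPT 2, LPT 20 → minimum 2.

2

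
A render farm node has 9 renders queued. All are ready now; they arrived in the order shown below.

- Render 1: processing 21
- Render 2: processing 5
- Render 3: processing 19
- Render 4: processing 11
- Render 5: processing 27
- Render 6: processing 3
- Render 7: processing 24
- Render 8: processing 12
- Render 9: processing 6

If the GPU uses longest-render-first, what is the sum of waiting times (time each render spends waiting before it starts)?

703

LPT (decreasing processing time): Render 5 Render 7 Render 1 Render 3 Render 8 Render 4 Render 9 Render 2 Render 6.
Render 5: waits 0, runs 0→27
Render 7: waits 27, runs 27→51
Render 1: waits 51, runs 51→72
Render 3: waits 72, runs 72→91
Render 8: waits 91, runs 91→103
Render 4: waits 103, runs 103→114
Render 9: waits 114, runs 114→120
Render 2: waits 120, runs 120→125
Render 6: waits 125, runs 125→128
Sum = 0+27+51+72+91+103+114+120+125 = 703.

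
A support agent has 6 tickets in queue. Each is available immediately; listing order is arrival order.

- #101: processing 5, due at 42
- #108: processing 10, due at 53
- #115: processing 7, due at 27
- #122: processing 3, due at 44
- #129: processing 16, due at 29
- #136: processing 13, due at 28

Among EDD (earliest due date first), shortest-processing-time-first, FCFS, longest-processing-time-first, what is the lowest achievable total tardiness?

EDD (increasing due date): #115 #136 #129 #101 #122 #108.
#115: 0→7, due 27, tardiness 0
#136: 7→20, due 28, tardiness 0
#129: 20→36, due 29, tardiness 7
#101: 36→41, due 42, tardiness 0
#122: 41→44, due 44, tardiness 0
#108: 44→54, due 53, tardiness 1
Sum = 0+0+7+0+0+1 = 8.
SPT (increasing processing time): #122 #101 #115 #108 #136 #129.
#122: 0→3, due 44, tardiness 0
#101: 3→8, due 42, tardiness 0
#115: 8→15, due 27, tardiness 0
#108: 15→25, due 53, tardiness 0
#136: 25→38, due 28, tardiness 10
#129: 38→54, due 29, tardiness 25
Sum = 0+0+0+0+10+25 = 35.
FIFO (arrival order): #101 #108 #115 #122 #129 #136.
#101: 0→5, due 42, tardiness 0
#108: 5→15, due 53, tardiness 0
#115: 15→22, due 27, tardiness 0
#122: 22→25, due 44, tardiness 0
#129: 25→41, due 29, tardiness 12
#136: 41→54, due 28, tardiness 26
Sum = 0+0+0+0+12+26 = 38.
LPT (decreasing processing time): #129 #136 #108 #115 #101 #122.
#129: 0→16, due 29, tardiness 0
#136: 16→29, due 28, tardiness 1
#108: 29→39, due 53, tardiness 0
#115: 39→46, due 27, tardiness 19
#101: 46→51, due 42, tardiness 9
#122: 51→54, due 44, tardiness 10
Sum = 0+1+0+19+9+10 = 39.
EDD 8, SPT 35, FIFO 38, LPT 39 → minimum 8.

8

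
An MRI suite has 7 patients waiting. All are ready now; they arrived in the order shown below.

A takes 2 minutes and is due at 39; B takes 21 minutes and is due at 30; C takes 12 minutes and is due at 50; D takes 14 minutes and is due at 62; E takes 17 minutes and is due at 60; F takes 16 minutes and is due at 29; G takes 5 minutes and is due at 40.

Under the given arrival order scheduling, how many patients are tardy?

FIFO (arrival order): A B C D E F G.
A: 0→2, due 39, tardiness 0
B: 2→23, due 30, tardiness 0
C: 23→35, due 50, tardiness 0
D: 35→49, due 62, tardiness 0
E: 49→66, due 60, tardiness 6
F: 66→82, due 29, tardiness 53
G: 82→87, due 40, tardiness 47
Late patients: 3.

3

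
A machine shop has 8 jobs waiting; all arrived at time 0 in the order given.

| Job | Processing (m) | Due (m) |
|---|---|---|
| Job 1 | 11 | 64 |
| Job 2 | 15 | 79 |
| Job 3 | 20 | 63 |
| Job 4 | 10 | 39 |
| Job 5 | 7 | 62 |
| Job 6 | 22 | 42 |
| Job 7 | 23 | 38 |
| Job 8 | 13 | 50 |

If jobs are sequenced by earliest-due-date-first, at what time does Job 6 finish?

55

EDD (increasing due date): Job 7 Job 4 Job 6 Job 8 Job 5 Job 3 Job 1 Job 2.
Job 7: 0→23
Job 4: 23→33
Job 6: 33→55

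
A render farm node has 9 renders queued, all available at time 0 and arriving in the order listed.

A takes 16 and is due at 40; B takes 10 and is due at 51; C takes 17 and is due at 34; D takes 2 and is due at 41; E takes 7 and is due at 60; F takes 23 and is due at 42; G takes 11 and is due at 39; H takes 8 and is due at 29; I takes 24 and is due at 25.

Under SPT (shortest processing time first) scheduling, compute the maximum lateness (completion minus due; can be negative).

SPT (increasing processing time): D E H B G A C F I.
D: 0→2, due 41, lateness -39
E: 2→9, due 60, lateness -51
H: 9→17, due 29, lateness -12
B: 17→27, due 51, lateness -24
G: 27→38, due 39, lateness -1
A: 38→54, due 40, lateness 14
C: 54→71, due 34, lateness 37
F: 71→94, due 42, lateness 52
I: 94→118, due 25, lateness 93
Maximum = 93.

93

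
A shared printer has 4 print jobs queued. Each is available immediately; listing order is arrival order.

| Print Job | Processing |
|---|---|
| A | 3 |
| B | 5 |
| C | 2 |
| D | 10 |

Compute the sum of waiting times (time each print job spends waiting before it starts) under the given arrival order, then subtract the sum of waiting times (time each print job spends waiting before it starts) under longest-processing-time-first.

FIFO (arrival order): A B C D.
A: waits 0, runs 0→3
B: waits 3, runs 3→8
C: waits 8, runs 8→10
D: waits 10, runs 10→20
Sum = 0+3+8+10 = 21.
LPT (decreasing processing time): D B A C.
D: waits 0, runs 0→10
B: waits 10, runs 10→15
A: waits 15, runs 15→18
C: waits 18, runs 18→20
Sum = 0+10+15+18 = 43.
Difference = 21 − 43 = -22.

-22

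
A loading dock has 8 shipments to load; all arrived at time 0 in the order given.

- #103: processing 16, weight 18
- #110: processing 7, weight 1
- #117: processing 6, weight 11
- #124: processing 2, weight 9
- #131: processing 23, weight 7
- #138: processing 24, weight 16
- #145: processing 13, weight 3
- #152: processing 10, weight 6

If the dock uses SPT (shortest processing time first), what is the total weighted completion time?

3512

SPT (increasing processing time): #124 #117 #110 #152 #145 #103 #131 #138.
#124: finishes 2, weight 9, w·C = 18
#117: finishes 8, weight 11, w·C = 88
#110: finishes 15, weight 1, w·C = 15
#152: finishes 25, weight 6, w·C = 150
#145: finishes 38, weight 3, w·C = 114
#103: finishes 54, weight 18, w·C = 972
#131: finishes 77, weight 7, w·C = 539
#138: finishes 101, weight 16, w·C = 1616
Sum = 18+88+15+150+114+972+539+1616 = 3512.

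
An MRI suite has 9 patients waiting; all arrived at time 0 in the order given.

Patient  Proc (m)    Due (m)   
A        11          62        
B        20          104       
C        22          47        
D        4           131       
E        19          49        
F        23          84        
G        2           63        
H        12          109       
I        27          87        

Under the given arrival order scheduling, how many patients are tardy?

FIFO (arrival order): A B C D E F G H I.
A: 0→11, due 62, tardiness 0
B: 11→31, due 104, tardiness 0
C: 31→53, due 47, tardiness 6
D: 53→57, due 131, tardiness 0
E: 57→76, due 49, tardiness 27
F: 76→99, due 84, tardiness 15
G: 99→101, due 63, tardiness 38
H: 101→113, due 109, tardiness 4
I: 113→140, due 87, tardiness 53
Late patients: 6.

6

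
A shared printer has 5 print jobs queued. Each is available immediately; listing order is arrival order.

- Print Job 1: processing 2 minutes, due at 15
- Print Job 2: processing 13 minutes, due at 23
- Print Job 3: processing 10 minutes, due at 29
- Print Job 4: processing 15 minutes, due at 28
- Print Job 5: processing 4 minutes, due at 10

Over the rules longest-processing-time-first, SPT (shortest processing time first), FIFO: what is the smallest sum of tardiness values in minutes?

LPT (decreasing processing time): Print Job 4 Print Job 2 Print Job 3 Print Job 5 Print Job 1.
Print Job 4: 0→15, due 28, tardiness 0
Print Job 2: 15→28, due 23, tardiness 5
Print Job 3: 28→38, due 29, tardiness 9
Print Job 5: 38→42, due 10, tardiness 32
Print Job 1: 42→44, due 15, tardiness 29
Sum = 0+5+9+32+29 = 75.
SPT (increasing processing time): Print Job 1 Print Job 5 Print Job 3 Print Job 2 Print Job 4.
Print Job 1: 0→2, due 15, tardiness 0
Print Job 5: 2→6, due 10, tardiness 0
Print Job 3: 6→16, due 29, tardiness 0
Print Job 2: 16→29, due 23, tardiness 6
Print Job 4: 29→44, due 28, tardiness 16
Sum = 0+0+0+6+16 = 22.
FIFO (arrival order): Print Job 1 Print Job 2 Print Job 3 Print Job 4 Print Job 5.
Print Job 1: 0→2, due 15, tardiness 0
Print Job 2: 2→15, due 23, tardiness 0
Print Job 3: 15→25, due 29, tardiness 0
Print Job 4: 25→40, due 28, tardiness 12
Print Job 5: 40→44, due 10, tardiness 34
Sum = 0+0+0+12+34 = 46.
LPT 75, SPT 22, FIFO 46 → minimum 22.

22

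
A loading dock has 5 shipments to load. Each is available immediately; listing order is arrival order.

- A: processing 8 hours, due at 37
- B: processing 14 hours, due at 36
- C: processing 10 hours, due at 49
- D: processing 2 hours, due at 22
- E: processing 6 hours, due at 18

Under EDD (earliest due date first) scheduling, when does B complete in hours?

EDD (increasing due date): E D B A C.
E: 0→6
D: 6→8
B: 8→22

22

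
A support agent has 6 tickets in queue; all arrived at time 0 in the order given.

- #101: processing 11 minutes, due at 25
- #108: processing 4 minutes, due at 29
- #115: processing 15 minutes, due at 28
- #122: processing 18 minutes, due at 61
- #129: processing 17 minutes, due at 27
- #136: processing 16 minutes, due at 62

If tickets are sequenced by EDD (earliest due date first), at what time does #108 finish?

EDD (increasing due date): #101 #129 #115 #108 #122 #136.
#101: 0→11
#129: 11→28
#115: 28→43
#108: 43→47

47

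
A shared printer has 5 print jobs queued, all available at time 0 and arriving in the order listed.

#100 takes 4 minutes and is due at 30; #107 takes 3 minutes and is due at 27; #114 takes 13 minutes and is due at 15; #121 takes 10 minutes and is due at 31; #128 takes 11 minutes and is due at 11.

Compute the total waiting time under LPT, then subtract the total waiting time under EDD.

16

LPT (decreasing processing time): #114 #128 #121 #100 #107.
#114: waits 0, runs 0→13
#128: waits 13, runs 13→24
#121: waits 24, runs 24→34
#100: waits 34, runs 34→38
#107: waits 38, runs 38→41
Sum = 0+13+24+34+38 = 109.
EDD (increasing due date): #128 #114 #107 #100 #121.
#128: waits 0, runs 0→11
#114: waits 11, runs 11→24
#107: waits 24, runs 24→27
#100: waits 27, runs 27→31
#121: waits 31, runs 31→41
Sum = 0+11+24+27+31 = 93.
Difference = 109 − 93 = 16.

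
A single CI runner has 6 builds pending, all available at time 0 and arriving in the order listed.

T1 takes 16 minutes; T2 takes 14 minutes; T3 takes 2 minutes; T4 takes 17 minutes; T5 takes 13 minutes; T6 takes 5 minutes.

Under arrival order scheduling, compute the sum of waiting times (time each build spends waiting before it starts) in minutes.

FIFO (arrival order): T1 T2 T3 T4 T5 T6.
T1: waits 0, runs 0→16
T2: waits 16, runs 16→30
T3: waits 30, runs 30→32
T4: waits 32, runs 32→49
T5: waits 49, runs 49→62
T6: waits 62, runs 62→67
Sum = 0+16+30+32+49+62 = 189.

189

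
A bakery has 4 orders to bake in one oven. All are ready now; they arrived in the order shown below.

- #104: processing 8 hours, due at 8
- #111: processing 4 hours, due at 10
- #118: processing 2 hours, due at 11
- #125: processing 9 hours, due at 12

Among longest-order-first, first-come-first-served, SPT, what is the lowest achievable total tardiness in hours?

16

LPT (decreasing processing time): #125 #104 #111 #118.
#125: 0→9, due 12, tardiness 0
#104: 9→17, due 8, tardiness 9
#111: 17→21, due 10, tardiness 11
#118: 21→23, due 11, tardiness 12
Sum = 0+9+11+12 = 32.
FIFO (arrival order): #104 #111 #118 #125.
#104: 0→8, due 8, tardiness 0
#111: 8→12, due 10, tardiness 2
#118: 12→14, due 11, tardiness 3
#125: 14→23, due 12, tardiness 11
Sum = 0+2+3+11 = 16.
SPT (increasing processing time): #118 #111 #104 #125.
#118: 0→2, due 11, tardiness 0
#111: 2→6, due 10, tardiness 0
#104: 6→14, due 8, tardiness 6
#125: 14→23, due 12, tardiness 11
Sum = 0+0+6+11 = 17.
LPT 32, FIFO 16, SPT 17 → minimum 16.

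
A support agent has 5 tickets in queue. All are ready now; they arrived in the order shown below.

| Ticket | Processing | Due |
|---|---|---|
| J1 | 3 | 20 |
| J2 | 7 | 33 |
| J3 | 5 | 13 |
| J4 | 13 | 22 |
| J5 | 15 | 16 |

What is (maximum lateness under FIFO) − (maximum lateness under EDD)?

FIFO (arrival order): J1 J2 J3 J4 J5.
J1: 0→3, due 20, lateness -17
J2: 3→10, due 33, lateness -23
J3: 10→15, due 13, lateness 2
J4: 15→28, due 22, lateness 6
J5: 28→43, due 16, lateness 27
Maximum = 27.
EDD (increasing due date): J3 J5 J1 J4 J2.
J3: 0→5, due 13, lateness -8
J5: 5→20, due 16, lateness 4
J1: 20→23, due 20, lateness 3
J4: 23→36, due 22, lateness 14
J2: 36→43, due 33, lateness 10
Maximum = 14.
Difference = 27 − 14 = 13.

13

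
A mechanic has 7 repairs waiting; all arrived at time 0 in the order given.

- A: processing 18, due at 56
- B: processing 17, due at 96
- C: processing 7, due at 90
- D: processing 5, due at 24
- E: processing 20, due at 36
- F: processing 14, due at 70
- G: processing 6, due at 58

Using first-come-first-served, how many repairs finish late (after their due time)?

4

FIFO (arrival order): A B C D E F G.
A: 0→18, due 56, tardiness 0
B: 18→35, due 96, tardiness 0
C: 35→42, due 90, tardiness 0
D: 42→47, due 24, tardiness 23
E: 47→67, due 36, tardiness 31
F: 67→81, due 70, tardiness 11
G: 81→87, due 58, tardiness 29
Late repairs: 4.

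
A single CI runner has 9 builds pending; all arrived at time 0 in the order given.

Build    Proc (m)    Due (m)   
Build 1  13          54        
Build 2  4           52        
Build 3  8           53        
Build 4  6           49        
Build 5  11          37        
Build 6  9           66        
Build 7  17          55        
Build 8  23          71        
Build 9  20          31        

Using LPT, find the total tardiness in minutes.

LPT (decreasing processing time): Build 8 Build 9 Build 7 Build 1 Build 5 Build 6 Build 3 Build 4 Build 2.
Build 8: 0→23, due 71, tardiness 0
Build 9: 23→43, due 31, tardiness 12
Build 7: 43→60, due 55, tardiness 5
Build 1: 60→73, due 54, tardiness 19
Build 5: 73→84, due 37, tardiness 47
Build 6: 84→93, due 66, tardiness 27
Build 3: 93→101, due 53, tardiness 48
Build 4: 101→107, due 49, tardiness 58
Build 2: 107→111, due 52, tardiness 59
Sum = 0+12+5+19+47+27+48+58+59 = 275.

275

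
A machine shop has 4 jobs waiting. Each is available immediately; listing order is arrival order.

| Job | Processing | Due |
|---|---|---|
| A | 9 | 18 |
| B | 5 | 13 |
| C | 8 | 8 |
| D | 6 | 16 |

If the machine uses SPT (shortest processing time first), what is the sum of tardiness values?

SPT (increasing processing time): B D C A.
B: 0→5, due 13, tardiness 0
D: 5→11, due 16, tardiness 0
C: 11→19, due 8, tardiness 11
A: 19→28, due 18, tardiness 10
Sum = 0+0+11+10 = 21.

21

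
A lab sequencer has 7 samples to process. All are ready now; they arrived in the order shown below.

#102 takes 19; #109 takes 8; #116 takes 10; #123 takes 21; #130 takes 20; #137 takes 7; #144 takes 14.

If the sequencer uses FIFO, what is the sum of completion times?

403

FIFO (arrival order): #102 #109 #116 #123 #130 #137 #144.
#102: 0→19
#109: 19→27
#116: 27→37
#123: 37→58
#130: 58→78
#137: 78→85
#144: 85→99
Sum = 19+27+37+58+78+85+99 = 403.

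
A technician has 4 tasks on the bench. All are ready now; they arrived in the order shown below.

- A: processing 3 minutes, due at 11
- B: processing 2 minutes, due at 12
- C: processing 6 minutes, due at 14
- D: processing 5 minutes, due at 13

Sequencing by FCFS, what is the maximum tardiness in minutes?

FIFO (arrival order): A B C D.
A: 0→3, due 11, tardiness 0
B: 3→5, due 12, tardiness 0
C: 5→11, due 14, tardiness 0
D: 11→16, due 13, tardiness 3
Maximum = 3.

3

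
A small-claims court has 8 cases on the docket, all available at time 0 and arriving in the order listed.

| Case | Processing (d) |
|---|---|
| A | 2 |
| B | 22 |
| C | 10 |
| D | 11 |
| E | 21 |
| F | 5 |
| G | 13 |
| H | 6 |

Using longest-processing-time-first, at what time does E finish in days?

43

LPT (decreasing processing time): B E G D C H F A.
B: 0→22
E: 22→43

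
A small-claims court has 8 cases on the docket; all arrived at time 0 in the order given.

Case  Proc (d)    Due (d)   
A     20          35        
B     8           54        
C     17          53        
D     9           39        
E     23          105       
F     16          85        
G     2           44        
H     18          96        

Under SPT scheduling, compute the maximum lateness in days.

55

SPT (increasing processing time): G B D F C H A E.
G: 0→2, due 44, lateness -42
B: 2→10, due 54, lateness -44
D: 10→19, due 39, lateness -20
F: 19→35, due 85, lateness -50
C: 35→52, due 53, lateness -1
H: 52→70, due 96, lateness -26
A: 70→90, due 35, lateness 55
E: 90→113, due 105, lateness 8
Maximum = 55.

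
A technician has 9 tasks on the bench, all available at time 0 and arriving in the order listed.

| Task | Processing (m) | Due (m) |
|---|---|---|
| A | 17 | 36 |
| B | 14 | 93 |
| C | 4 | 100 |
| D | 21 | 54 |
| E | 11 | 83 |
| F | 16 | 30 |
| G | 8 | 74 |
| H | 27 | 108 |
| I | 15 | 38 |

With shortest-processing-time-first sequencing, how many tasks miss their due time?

5

SPT (increasing processing time): C G E B I F A D H.
C: 0→4, due 100, tardiness 0
G: 4→12, due 74, tardiness 0
E: 12→23, due 83, tardiness 0
B: 23→37, due 93, tardiness 0
I: 37→52, due 38, tardiness 14
F: 52→68, due 30, tardiness 38
A: 68→85, due 36, tardiness 49
D: 85→106, due 54, tardiness 52
H: 106→133, due 108, tardiness 25
Late tasks: 5.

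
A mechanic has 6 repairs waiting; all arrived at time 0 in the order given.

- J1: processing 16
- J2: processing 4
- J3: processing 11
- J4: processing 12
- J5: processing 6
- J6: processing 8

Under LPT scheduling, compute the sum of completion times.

240

LPT (decreasing processing time): J1 J4 J3 J6 J5 J2.
J1: 0→16
J4: 16→28
J3: 28→39
J6: 39→47
J5: 47→53
J2: 53→57
Sum = 16+28+39+47+53+57 = 240.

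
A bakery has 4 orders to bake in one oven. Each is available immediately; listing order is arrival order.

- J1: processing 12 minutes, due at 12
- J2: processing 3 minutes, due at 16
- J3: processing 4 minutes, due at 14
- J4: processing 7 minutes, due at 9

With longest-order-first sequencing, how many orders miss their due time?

LPT (decreasing processing time): J1 J4 J3 J2.
J1: 0→12, due 12, tardiness 0
J4: 12→19, due 9, tardiness 10
J3: 19→23, due 14, tardiness 9
J2: 23→26, due 16, tardiness 10
Late orders: 3.

3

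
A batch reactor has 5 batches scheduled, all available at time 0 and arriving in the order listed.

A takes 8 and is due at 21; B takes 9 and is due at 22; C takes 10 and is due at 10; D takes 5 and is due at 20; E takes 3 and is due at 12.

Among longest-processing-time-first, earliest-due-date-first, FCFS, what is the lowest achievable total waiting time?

67

LPT (decreasing processing time): C B A D E.
C: waits 0, runs 0→10
B: waits 10, runs 10→19
A: waits 19, runs 19→27
D: waits 27, runs 27→32
E: waits 32, runs 32→35
Sum = 0+10+19+27+32 = 88.
EDD (increasing due date): C E D A B.
C: waits 0, runs 0→10
E: waits 10, runs 10→13
D: waits 13, runs 13→18
A: waits 18, runs 18→26
B: waits 26, runs 26→35
Sum = 0+10+13+18+26 = 67.
FIFO (arrival order): A B C D E.
A: waits 0, runs 0→8
B: waits 8, runs 8→17
C: waits 17, runs 17→27
D: waits 27, runs 27→32
E: waits 32, runs 32→35
Sum = 0+8+17+27+32 = 84.
LPT 88, EDD 67, FIFO 84 → minimum 67.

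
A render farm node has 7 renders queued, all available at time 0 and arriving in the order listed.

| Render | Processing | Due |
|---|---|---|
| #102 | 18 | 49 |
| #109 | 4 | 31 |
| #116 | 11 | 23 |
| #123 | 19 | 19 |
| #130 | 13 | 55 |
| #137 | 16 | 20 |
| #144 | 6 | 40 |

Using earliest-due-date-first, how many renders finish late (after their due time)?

EDD (increasing due date): #123 #137 #116 #109 #144 #102 #130.
#123: 0→19, due 19, tardiness 0
#137: 19→35, due 20, tardiness 15
#116: 35→46, due 23, tardiness 23
#109: 46→50, due 31, tardiness 19
#144: 50→56, due 40, tardiness 16
#102: 56→74, due 49, tardiness 25
#130: 74→87, due 55, tardiness 32
Late renders: 6.

6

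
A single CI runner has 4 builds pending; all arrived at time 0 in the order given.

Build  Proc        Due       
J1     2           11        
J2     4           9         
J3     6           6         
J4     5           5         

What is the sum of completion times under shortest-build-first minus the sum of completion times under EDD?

-12

SPT (increasing processing time): J1 J2 J4 J3.
J1: 0→2
J2: 2→6
J4: 6→11
J3: 11→17
Sum = 2+6+11+17 = 36.
EDD (increasing due date): J4 J3 J2 J1.
J4: 0→5
J3: 5→11
J2: 11→15
J1: 15→17
Sum = 5+11+15+17 = 48.
Difference = 36 − 48 = -12.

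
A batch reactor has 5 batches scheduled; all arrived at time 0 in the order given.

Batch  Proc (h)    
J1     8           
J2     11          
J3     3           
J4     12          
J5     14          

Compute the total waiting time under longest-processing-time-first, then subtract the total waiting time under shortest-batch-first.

LPT (decreasing processing time): J5 J4 J2 J1 J3.
J5: waits 0, runs 0→14
J4: waits 14, runs 14→26
J2: waits 26, runs 26→37
J1: waits 37, runs 37→45
J3: waits 45, runs 45→48
Sum = 0+14+26+37+45 = 122.
SPT (increasing processing time): J3 J1 J2 J4 J5.
J3: waits 0, runs 0→3
J1: waits 3, runs 3→11
J2: waits 11, runs 11→22
J4: waits 22, runs 22→34
J5: waits 34, runs 34→48
Sum = 0+3+11+22+34 = 70.
Difference = 122 − 70 = 52.

52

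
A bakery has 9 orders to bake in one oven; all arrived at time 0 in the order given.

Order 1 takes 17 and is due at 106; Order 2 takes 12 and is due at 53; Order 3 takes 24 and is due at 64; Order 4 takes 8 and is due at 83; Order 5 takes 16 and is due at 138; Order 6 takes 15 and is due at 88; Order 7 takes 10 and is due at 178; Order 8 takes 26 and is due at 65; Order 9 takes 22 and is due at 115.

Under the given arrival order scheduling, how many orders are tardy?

3

FIFO (arrival order): Order 1 Order 2 Order 3 Order 4 Order 5 Order 6 Order 7 Order 8 Order 9.
Order 1: 0→17, due 106, tardiness 0
Order 2: 17→29, due 53, tardiness 0
Order 3: 29→53, due 64, tardiness 0
Order 4: 53→61, due 83, tardiness 0
Order 5: 61→77, due 138, tardiness 0
Order 6: 77→92, due 88, tardiness 4
Order 7: 92→102, due 178, tardiness 0
Order 8: 102→128, due 65, tardiness 63
Order 9: 128→150, due 115, tardiness 35
Late orders: 3.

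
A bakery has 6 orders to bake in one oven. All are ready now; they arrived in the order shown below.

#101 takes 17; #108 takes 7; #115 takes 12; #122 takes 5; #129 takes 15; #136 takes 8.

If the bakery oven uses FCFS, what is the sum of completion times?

238

FIFO (arrival order): #101 #108 #115 #122 #129 #136.
#101: 0→17
#108: 17→24
#115: 24→36
#122: 36→41
#129: 41→56
#136: 56→64
Sum = 17+24+36+41+56+64 = 238.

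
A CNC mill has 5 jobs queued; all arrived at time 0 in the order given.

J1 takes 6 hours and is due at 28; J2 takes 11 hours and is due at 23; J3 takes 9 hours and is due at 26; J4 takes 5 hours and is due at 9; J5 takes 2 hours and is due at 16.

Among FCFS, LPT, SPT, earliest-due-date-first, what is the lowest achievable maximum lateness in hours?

FIFO (arrival order): J1 J2 J3 J4 J5.
J1: 0→6, due 28, lateness -22
J2: 6→17, due 23, lateness -6
J3: 17→26, due 26, lateness 0
J4: 26→31, due 9, lateness 22
J5: 31→33, due 16, lateness 17
Maximum = 22.
LPT (decreasing processing time): J2 J3 J1 J4 J5.
J2: 0→11, due 23, lateness -12
J3: 11→20, due 26, lateness -6
J1: 20→26, due 28, lateness -2
J4: 26→31, due 9, lateness 22
J5: 31→33, due 16, lateness 17
Maximum = 22.
SPT (increasing processing time): J5 J4 J1 J3 J2.
J5: 0→2, due 16, lateness -14
J4: 2→7, due 9, lateness -2
J1: 7→13, due 28, lateness -15
J3: 13→22, due 26, lateness -4
J2: 22→33, due 23, lateness 10
Maximum = 10.
EDD (increasing due date): J4 J5 J2 J3 J1.
J4: 0→5, due 9, lateness -4
J5: 5→7, due 16, lateness -9
J2: 7→18, due 23, lateness -5
J3: 18→27, due 26, lateness 1
J1: 27→33, due 28, lateness 5
Maximum = 5.
FIFO 22, LPT 22, SPT 10, EDD 5 → minimum 5.

5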